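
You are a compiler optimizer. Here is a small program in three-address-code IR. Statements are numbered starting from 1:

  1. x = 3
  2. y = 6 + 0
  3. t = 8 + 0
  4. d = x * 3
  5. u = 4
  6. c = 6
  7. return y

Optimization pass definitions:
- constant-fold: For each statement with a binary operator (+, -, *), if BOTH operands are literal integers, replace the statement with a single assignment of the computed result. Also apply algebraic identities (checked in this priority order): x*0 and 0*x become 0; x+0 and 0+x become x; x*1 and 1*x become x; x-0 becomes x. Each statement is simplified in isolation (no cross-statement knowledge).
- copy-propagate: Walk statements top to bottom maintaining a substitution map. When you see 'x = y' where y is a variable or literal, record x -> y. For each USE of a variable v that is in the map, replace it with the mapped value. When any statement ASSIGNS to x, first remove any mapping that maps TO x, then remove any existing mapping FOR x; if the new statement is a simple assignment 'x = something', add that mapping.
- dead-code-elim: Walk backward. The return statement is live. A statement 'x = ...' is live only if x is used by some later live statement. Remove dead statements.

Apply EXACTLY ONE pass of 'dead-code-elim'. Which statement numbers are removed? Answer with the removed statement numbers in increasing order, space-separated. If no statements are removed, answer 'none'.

Backward liveness scan:
Stmt 1 'x = 3': DEAD (x not in live set [])
Stmt 2 'y = 6 + 0': KEEP (y is live); live-in = []
Stmt 3 't = 8 + 0': DEAD (t not in live set ['y'])
Stmt 4 'd = x * 3': DEAD (d not in live set ['y'])
Stmt 5 'u = 4': DEAD (u not in live set ['y'])
Stmt 6 'c = 6': DEAD (c not in live set ['y'])
Stmt 7 'return y': KEEP (return); live-in = ['y']
Removed statement numbers: [1, 3, 4, 5, 6]
Surviving IR:
  y = 6 + 0
  return y

Answer: 1 3 4 5 6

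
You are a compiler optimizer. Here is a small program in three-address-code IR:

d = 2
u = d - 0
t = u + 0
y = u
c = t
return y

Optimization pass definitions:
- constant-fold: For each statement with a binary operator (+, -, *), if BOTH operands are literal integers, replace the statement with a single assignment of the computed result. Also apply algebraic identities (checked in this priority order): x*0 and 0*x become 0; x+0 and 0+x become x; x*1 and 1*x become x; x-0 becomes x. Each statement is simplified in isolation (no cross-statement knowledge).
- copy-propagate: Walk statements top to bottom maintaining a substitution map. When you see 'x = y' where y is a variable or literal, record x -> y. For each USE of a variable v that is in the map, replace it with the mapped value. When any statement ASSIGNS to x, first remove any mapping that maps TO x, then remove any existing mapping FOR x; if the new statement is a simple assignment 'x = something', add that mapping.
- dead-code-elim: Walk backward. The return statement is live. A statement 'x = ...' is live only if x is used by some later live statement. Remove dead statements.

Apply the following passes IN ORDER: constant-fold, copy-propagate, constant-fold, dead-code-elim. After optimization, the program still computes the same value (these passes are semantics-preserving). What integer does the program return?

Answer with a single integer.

Initial IR:
  d = 2
  u = d - 0
  t = u + 0
  y = u
  c = t
  return y
After constant-fold (6 stmts):
  d = 2
  u = d
  t = u
  y = u
  c = t
  return y
After copy-propagate (6 stmts):
  d = 2
  u = 2
  t = 2
  y = 2
  c = 2
  return 2
After constant-fold (6 stmts):
  d = 2
  u = 2
  t = 2
  y = 2
  c = 2
  return 2
After dead-code-elim (1 stmts):
  return 2
Evaluate:
  d = 2  =>  d = 2
  u = d - 0  =>  u = 2
  t = u + 0  =>  t = 2
  y = u  =>  y = 2
  c = t  =>  c = 2
  return y = 2

Answer: 2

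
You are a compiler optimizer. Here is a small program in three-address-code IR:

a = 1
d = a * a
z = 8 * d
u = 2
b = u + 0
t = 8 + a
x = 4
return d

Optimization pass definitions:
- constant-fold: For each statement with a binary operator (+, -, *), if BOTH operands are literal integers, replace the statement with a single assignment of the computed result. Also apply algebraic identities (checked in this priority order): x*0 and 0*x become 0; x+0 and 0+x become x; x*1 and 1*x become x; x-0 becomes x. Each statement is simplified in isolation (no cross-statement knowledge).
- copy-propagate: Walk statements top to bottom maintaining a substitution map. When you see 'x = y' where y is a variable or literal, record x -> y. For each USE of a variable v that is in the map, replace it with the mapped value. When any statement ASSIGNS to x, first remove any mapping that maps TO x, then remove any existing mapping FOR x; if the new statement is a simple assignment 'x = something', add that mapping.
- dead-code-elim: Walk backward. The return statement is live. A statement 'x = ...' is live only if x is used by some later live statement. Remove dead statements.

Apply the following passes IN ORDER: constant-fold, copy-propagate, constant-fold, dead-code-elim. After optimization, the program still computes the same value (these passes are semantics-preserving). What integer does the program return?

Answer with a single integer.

Answer: 1

Derivation:
Initial IR:
  a = 1
  d = a * a
  z = 8 * d
  u = 2
  b = u + 0
  t = 8 + a
  x = 4
  return d
After constant-fold (8 stmts):
  a = 1
  d = a * a
  z = 8 * d
  u = 2
  b = u
  t = 8 + a
  x = 4
  return d
After copy-propagate (8 stmts):
  a = 1
  d = 1 * 1
  z = 8 * d
  u = 2
  b = 2
  t = 8 + 1
  x = 4
  return d
After constant-fold (8 stmts):
  a = 1
  d = 1
  z = 8 * d
  u = 2
  b = 2
  t = 9
  x = 4
  return d
After dead-code-elim (2 stmts):
  d = 1
  return d
Evaluate:
  a = 1  =>  a = 1
  d = a * a  =>  d = 1
  z = 8 * d  =>  z = 8
  u = 2  =>  u = 2
  b = u + 0  =>  b = 2
  t = 8 + a  =>  t = 9
  x = 4  =>  x = 4
  return d = 1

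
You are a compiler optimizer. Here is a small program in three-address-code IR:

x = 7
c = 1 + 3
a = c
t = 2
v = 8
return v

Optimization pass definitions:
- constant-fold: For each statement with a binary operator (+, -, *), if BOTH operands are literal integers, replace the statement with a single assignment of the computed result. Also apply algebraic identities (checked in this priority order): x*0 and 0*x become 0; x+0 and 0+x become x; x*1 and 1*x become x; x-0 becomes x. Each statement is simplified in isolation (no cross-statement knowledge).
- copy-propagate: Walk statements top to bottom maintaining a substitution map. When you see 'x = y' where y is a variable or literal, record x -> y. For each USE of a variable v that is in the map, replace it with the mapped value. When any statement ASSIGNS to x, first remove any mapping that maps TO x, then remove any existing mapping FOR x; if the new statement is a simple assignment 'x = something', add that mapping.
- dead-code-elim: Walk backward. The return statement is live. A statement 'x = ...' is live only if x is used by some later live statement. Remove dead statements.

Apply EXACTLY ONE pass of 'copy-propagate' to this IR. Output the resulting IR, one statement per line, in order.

Applying copy-propagate statement-by-statement:
  [1] x = 7  (unchanged)
  [2] c = 1 + 3  (unchanged)
  [3] a = c  (unchanged)
  [4] t = 2  (unchanged)
  [5] v = 8  (unchanged)
  [6] return v  -> return 8
Result (6 stmts):
  x = 7
  c = 1 + 3
  a = c
  t = 2
  v = 8
  return 8

Answer: x = 7
c = 1 + 3
a = c
t = 2
v = 8
return 8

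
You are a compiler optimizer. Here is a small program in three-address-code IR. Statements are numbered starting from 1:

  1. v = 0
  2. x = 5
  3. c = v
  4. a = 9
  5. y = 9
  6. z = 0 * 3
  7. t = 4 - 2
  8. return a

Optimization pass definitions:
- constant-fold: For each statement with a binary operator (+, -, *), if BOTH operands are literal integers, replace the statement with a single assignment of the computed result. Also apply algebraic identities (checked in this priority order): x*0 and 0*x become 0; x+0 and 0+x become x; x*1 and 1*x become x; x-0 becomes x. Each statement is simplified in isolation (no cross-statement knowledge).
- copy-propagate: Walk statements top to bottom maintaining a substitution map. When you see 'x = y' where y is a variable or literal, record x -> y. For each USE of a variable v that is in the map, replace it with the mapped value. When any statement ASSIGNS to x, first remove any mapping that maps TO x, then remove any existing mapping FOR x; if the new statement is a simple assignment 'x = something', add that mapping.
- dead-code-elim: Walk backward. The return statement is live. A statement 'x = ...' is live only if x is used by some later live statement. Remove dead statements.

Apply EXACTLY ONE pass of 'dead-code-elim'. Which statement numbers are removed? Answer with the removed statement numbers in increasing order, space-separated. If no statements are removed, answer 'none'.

Backward liveness scan:
Stmt 1 'v = 0': DEAD (v not in live set [])
Stmt 2 'x = 5': DEAD (x not in live set [])
Stmt 3 'c = v': DEAD (c not in live set [])
Stmt 4 'a = 9': KEEP (a is live); live-in = []
Stmt 5 'y = 9': DEAD (y not in live set ['a'])
Stmt 6 'z = 0 * 3': DEAD (z not in live set ['a'])
Stmt 7 't = 4 - 2': DEAD (t not in live set ['a'])
Stmt 8 'return a': KEEP (return); live-in = ['a']
Removed statement numbers: [1, 2, 3, 5, 6, 7]
Surviving IR:
  a = 9
  return a

Answer: 1 2 3 5 6 7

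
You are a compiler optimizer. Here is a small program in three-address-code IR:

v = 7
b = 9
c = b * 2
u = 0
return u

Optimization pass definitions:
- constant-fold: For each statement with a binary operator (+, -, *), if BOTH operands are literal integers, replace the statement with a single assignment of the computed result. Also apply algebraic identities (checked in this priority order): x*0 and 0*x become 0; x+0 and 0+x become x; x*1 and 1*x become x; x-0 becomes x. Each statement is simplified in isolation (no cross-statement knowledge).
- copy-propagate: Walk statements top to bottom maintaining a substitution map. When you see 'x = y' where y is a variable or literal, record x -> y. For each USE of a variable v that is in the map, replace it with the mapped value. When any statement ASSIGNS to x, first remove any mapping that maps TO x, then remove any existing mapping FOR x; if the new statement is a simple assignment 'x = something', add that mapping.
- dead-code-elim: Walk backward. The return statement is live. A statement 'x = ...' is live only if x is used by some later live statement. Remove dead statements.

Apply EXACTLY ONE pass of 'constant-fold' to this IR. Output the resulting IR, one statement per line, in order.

Applying constant-fold statement-by-statement:
  [1] v = 7  (unchanged)
  [2] b = 9  (unchanged)
  [3] c = b * 2  (unchanged)
  [4] u = 0  (unchanged)
  [5] return u  (unchanged)
Result (5 stmts):
  v = 7
  b = 9
  c = b * 2
  u = 0
  return u

Answer: v = 7
b = 9
c = b * 2
u = 0
return u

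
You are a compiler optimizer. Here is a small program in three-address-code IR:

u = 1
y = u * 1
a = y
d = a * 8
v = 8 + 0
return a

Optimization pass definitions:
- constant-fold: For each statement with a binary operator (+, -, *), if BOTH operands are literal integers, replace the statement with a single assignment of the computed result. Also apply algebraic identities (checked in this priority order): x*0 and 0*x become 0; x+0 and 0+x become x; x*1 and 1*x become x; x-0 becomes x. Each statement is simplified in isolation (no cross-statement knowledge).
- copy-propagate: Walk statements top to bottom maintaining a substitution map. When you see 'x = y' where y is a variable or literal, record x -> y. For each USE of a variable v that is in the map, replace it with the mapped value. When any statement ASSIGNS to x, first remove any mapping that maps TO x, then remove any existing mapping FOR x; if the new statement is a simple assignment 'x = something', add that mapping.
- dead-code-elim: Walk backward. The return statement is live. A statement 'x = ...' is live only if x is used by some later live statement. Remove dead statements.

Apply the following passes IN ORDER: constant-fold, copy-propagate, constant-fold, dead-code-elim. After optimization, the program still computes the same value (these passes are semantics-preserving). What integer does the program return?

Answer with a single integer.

Answer: 1

Derivation:
Initial IR:
  u = 1
  y = u * 1
  a = y
  d = a * 8
  v = 8 + 0
  return a
After constant-fold (6 stmts):
  u = 1
  y = u
  a = y
  d = a * 8
  v = 8
  return a
After copy-propagate (6 stmts):
  u = 1
  y = 1
  a = 1
  d = 1 * 8
  v = 8
  return 1
After constant-fold (6 stmts):
  u = 1
  y = 1
  a = 1
  d = 8
  v = 8
  return 1
After dead-code-elim (1 stmts):
  return 1
Evaluate:
  u = 1  =>  u = 1
  y = u * 1  =>  y = 1
  a = y  =>  a = 1
  d = a * 8  =>  d = 8
  v = 8 + 0  =>  v = 8
  return a = 1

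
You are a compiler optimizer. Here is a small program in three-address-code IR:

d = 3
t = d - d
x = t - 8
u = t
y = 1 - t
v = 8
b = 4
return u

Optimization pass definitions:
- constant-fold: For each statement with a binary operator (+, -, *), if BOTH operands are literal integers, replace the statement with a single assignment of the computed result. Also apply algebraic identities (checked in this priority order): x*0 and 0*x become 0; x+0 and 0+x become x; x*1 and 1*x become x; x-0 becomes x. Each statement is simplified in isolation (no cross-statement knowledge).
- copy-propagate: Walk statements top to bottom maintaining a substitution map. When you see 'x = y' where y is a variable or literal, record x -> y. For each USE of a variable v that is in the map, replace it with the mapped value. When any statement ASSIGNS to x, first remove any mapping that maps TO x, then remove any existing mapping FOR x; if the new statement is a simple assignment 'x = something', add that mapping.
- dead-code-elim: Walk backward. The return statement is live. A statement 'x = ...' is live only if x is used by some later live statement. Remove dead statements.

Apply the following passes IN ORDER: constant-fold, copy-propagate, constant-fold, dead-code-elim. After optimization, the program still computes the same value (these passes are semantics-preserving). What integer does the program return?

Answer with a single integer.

Initial IR:
  d = 3
  t = d - d
  x = t - 8
  u = t
  y = 1 - t
  v = 8
  b = 4
  return u
After constant-fold (8 stmts):
  d = 3
  t = d - d
  x = t - 8
  u = t
  y = 1 - t
  v = 8
  b = 4
  return u
After copy-propagate (8 stmts):
  d = 3
  t = 3 - 3
  x = t - 8
  u = t
  y = 1 - t
  v = 8
  b = 4
  return t
After constant-fold (8 stmts):
  d = 3
  t = 0
  x = t - 8
  u = t
  y = 1 - t
  v = 8
  b = 4
  return t
After dead-code-elim (2 stmts):
  t = 0
  return t
Evaluate:
  d = 3  =>  d = 3
  t = d - d  =>  t = 0
  x = t - 8  =>  x = -8
  u = t  =>  u = 0
  y = 1 - t  =>  y = 1
  v = 8  =>  v = 8
  b = 4  =>  b = 4
  return u = 0

Answer: 0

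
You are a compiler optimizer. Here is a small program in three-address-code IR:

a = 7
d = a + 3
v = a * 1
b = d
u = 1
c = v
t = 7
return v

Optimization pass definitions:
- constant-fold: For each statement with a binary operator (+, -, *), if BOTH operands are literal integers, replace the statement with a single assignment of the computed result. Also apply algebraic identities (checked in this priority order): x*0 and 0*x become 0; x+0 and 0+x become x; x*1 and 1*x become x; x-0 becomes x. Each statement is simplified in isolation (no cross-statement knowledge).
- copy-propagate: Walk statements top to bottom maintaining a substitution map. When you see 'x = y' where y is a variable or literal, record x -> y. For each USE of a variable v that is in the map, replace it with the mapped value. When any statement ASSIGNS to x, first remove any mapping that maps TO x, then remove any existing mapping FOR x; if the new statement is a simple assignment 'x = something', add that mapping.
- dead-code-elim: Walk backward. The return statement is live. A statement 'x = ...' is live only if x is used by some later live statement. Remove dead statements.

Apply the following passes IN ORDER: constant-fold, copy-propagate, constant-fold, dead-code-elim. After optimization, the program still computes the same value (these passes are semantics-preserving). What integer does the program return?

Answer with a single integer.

Answer: 7

Derivation:
Initial IR:
  a = 7
  d = a + 3
  v = a * 1
  b = d
  u = 1
  c = v
  t = 7
  return v
After constant-fold (8 stmts):
  a = 7
  d = a + 3
  v = a
  b = d
  u = 1
  c = v
  t = 7
  return v
After copy-propagate (8 stmts):
  a = 7
  d = 7 + 3
  v = 7
  b = d
  u = 1
  c = 7
  t = 7
  return 7
After constant-fold (8 stmts):
  a = 7
  d = 10
  v = 7
  b = d
  u = 1
  c = 7
  t = 7
  return 7
After dead-code-elim (1 stmts):
  return 7
Evaluate:
  a = 7  =>  a = 7
  d = a + 3  =>  d = 10
  v = a * 1  =>  v = 7
  b = d  =>  b = 10
  u = 1  =>  u = 1
  c = v  =>  c = 7
  t = 7  =>  t = 7
  return v = 7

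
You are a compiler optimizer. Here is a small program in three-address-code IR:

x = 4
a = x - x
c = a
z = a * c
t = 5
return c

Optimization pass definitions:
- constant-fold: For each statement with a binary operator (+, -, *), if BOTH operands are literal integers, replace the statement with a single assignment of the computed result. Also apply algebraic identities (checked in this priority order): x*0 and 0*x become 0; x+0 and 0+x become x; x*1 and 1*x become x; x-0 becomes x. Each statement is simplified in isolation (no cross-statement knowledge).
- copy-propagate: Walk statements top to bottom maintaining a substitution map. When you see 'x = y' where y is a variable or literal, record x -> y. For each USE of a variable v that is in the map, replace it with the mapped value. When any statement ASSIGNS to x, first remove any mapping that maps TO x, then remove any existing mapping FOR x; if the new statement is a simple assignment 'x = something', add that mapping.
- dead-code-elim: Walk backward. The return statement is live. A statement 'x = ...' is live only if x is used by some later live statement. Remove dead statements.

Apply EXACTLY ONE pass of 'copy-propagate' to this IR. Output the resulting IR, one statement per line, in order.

Applying copy-propagate statement-by-statement:
  [1] x = 4  (unchanged)
  [2] a = x - x  -> a = 4 - 4
  [3] c = a  (unchanged)
  [4] z = a * c  -> z = a * a
  [5] t = 5  (unchanged)
  [6] return c  -> return a
Result (6 stmts):
  x = 4
  a = 4 - 4
  c = a
  z = a * a
  t = 5
  return a

Answer: x = 4
a = 4 - 4
c = a
z = a * a
t = 5
return a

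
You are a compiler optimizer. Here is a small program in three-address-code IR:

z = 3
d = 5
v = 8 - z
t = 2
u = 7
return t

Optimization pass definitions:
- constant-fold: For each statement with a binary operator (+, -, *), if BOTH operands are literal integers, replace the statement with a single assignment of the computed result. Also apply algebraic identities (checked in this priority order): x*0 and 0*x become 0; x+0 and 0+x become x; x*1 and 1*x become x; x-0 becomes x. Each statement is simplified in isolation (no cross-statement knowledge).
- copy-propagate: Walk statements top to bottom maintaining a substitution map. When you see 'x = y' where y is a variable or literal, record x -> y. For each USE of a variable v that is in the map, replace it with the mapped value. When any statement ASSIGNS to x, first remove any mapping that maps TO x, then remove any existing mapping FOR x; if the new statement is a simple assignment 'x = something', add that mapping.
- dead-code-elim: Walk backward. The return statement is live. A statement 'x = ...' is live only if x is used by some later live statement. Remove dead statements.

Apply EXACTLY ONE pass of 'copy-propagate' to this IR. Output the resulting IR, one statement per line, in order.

Answer: z = 3
d = 5
v = 8 - 3
t = 2
u = 7
return 2

Derivation:
Applying copy-propagate statement-by-statement:
  [1] z = 3  (unchanged)
  [2] d = 5  (unchanged)
  [3] v = 8 - z  -> v = 8 - 3
  [4] t = 2  (unchanged)
  [5] u = 7  (unchanged)
  [6] return t  -> return 2
Result (6 stmts):
  z = 3
  d = 5
  v = 8 - 3
  t = 2
  u = 7
  return 2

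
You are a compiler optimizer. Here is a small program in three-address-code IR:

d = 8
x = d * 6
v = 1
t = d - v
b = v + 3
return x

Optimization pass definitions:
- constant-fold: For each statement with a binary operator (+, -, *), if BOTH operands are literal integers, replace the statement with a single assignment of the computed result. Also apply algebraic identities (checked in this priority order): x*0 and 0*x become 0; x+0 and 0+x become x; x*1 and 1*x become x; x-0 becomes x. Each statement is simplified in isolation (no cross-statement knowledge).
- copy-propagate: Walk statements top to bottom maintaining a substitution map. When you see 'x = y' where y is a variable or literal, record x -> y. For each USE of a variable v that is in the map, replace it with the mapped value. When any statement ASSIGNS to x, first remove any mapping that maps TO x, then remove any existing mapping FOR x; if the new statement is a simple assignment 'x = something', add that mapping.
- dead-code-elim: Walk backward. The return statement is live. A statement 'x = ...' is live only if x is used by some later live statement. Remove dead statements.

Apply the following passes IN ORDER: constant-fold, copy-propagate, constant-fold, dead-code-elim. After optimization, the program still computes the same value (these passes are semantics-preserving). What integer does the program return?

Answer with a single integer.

Answer: 48

Derivation:
Initial IR:
  d = 8
  x = d * 6
  v = 1
  t = d - v
  b = v + 3
  return x
After constant-fold (6 stmts):
  d = 8
  x = d * 6
  v = 1
  t = d - v
  b = v + 3
  return x
After copy-propagate (6 stmts):
  d = 8
  x = 8 * 6
  v = 1
  t = 8 - 1
  b = 1 + 3
  return x
After constant-fold (6 stmts):
  d = 8
  x = 48
  v = 1
  t = 7
  b = 4
  return x
After dead-code-elim (2 stmts):
  x = 48
  return x
Evaluate:
  d = 8  =>  d = 8
  x = d * 6  =>  x = 48
  v = 1  =>  v = 1
  t = d - v  =>  t = 7
  b = v + 3  =>  b = 4
  return x = 48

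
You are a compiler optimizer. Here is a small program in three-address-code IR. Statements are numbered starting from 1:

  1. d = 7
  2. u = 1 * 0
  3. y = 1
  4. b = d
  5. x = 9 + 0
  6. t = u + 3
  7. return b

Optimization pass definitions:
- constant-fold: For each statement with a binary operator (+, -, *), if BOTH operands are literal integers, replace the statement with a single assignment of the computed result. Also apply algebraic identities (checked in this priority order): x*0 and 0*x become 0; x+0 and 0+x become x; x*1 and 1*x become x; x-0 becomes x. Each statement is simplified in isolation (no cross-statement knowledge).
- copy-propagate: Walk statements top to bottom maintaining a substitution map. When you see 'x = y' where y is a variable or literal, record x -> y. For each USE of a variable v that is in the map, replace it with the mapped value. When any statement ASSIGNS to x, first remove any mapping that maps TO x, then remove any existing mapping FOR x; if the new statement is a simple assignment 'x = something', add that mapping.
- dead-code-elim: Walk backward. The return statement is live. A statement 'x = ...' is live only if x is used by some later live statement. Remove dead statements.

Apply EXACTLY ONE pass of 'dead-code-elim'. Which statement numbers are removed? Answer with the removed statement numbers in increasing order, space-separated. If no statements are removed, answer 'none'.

Backward liveness scan:
Stmt 1 'd = 7': KEEP (d is live); live-in = []
Stmt 2 'u = 1 * 0': DEAD (u not in live set ['d'])
Stmt 3 'y = 1': DEAD (y not in live set ['d'])
Stmt 4 'b = d': KEEP (b is live); live-in = ['d']
Stmt 5 'x = 9 + 0': DEAD (x not in live set ['b'])
Stmt 6 't = u + 3': DEAD (t not in live set ['b'])
Stmt 7 'return b': KEEP (return); live-in = ['b']
Removed statement numbers: [2, 3, 5, 6]
Surviving IR:
  d = 7
  b = d
  return b

Answer: 2 3 5 6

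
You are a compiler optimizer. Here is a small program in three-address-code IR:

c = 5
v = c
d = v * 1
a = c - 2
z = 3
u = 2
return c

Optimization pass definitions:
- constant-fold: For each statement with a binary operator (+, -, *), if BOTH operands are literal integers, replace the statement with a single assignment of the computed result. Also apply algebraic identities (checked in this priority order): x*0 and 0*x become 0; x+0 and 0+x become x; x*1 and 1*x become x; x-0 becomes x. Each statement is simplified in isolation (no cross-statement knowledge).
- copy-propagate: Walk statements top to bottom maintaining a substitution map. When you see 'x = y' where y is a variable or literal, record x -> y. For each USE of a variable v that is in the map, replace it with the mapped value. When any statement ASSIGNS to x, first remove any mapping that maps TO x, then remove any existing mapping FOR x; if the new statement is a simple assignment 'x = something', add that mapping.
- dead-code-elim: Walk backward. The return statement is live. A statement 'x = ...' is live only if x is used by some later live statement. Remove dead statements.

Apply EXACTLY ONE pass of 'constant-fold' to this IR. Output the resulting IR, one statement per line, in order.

Applying constant-fold statement-by-statement:
  [1] c = 5  (unchanged)
  [2] v = c  (unchanged)
  [3] d = v * 1  -> d = v
  [4] a = c - 2  (unchanged)
  [5] z = 3  (unchanged)
  [6] u = 2  (unchanged)
  [7] return c  (unchanged)
Result (7 stmts):
  c = 5
  v = c
  d = v
  a = c - 2
  z = 3
  u = 2
  return c

Answer: c = 5
v = c
d = v
a = c - 2
z = 3
u = 2
return c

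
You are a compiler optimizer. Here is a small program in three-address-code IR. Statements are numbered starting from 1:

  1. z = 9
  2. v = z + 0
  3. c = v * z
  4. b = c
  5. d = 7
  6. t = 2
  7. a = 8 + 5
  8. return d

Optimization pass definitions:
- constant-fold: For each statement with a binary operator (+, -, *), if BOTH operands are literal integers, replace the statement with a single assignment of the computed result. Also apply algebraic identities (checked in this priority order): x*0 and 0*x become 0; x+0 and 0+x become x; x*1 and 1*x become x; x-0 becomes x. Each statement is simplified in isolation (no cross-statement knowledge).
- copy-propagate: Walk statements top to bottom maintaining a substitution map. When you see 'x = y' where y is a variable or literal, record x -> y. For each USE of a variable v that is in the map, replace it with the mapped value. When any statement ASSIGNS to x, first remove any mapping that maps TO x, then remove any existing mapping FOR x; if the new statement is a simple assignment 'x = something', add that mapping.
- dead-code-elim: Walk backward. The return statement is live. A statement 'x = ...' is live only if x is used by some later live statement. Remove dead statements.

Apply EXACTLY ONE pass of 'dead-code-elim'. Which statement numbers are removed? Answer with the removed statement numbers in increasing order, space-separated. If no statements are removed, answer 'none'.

Answer: 1 2 3 4 6 7

Derivation:
Backward liveness scan:
Stmt 1 'z = 9': DEAD (z not in live set [])
Stmt 2 'v = z + 0': DEAD (v not in live set [])
Stmt 3 'c = v * z': DEAD (c not in live set [])
Stmt 4 'b = c': DEAD (b not in live set [])
Stmt 5 'd = 7': KEEP (d is live); live-in = []
Stmt 6 't = 2': DEAD (t not in live set ['d'])
Stmt 7 'a = 8 + 5': DEAD (a not in live set ['d'])
Stmt 8 'return d': KEEP (return); live-in = ['d']
Removed statement numbers: [1, 2, 3, 4, 6, 7]
Surviving IR:
  d = 7
  return d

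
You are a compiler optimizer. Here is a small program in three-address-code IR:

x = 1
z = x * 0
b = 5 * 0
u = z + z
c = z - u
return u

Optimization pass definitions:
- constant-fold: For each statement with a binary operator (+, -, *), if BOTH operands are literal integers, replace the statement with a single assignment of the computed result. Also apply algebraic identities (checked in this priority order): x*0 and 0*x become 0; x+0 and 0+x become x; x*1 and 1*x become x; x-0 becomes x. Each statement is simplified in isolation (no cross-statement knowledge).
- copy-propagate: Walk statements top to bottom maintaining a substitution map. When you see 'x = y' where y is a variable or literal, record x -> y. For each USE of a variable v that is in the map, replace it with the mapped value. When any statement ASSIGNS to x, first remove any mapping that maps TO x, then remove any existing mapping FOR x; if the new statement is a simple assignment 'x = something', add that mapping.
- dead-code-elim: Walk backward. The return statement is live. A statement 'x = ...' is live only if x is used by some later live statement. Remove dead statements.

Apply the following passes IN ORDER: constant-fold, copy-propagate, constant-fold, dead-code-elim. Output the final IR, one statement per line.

Initial IR:
  x = 1
  z = x * 0
  b = 5 * 0
  u = z + z
  c = z - u
  return u
After constant-fold (6 stmts):
  x = 1
  z = 0
  b = 0
  u = z + z
  c = z - u
  return u
After copy-propagate (6 stmts):
  x = 1
  z = 0
  b = 0
  u = 0 + 0
  c = 0 - u
  return u
After constant-fold (6 stmts):
  x = 1
  z = 0
  b = 0
  u = 0
  c = 0 - u
  return u
After dead-code-elim (2 stmts):
  u = 0
  return u

Answer: u = 0
return u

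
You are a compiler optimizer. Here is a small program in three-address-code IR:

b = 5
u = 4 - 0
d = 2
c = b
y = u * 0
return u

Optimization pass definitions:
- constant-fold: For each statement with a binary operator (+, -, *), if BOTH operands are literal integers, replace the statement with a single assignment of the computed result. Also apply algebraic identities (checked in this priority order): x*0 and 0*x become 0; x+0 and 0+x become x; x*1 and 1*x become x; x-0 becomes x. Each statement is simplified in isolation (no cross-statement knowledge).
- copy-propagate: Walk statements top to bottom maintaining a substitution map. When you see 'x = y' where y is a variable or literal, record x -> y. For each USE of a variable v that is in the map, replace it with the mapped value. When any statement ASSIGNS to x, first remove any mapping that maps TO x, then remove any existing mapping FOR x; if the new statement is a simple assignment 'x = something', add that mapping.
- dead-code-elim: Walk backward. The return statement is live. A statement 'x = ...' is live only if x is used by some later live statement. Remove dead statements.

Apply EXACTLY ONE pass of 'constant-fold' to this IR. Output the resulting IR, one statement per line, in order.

Answer: b = 5
u = 4
d = 2
c = b
y = 0
return u

Derivation:
Applying constant-fold statement-by-statement:
  [1] b = 5  (unchanged)
  [2] u = 4 - 0  -> u = 4
  [3] d = 2  (unchanged)
  [4] c = b  (unchanged)
  [5] y = u * 0  -> y = 0
  [6] return u  (unchanged)
Result (6 stmts):
  b = 5
  u = 4
  d = 2
  c = b
  y = 0
  return u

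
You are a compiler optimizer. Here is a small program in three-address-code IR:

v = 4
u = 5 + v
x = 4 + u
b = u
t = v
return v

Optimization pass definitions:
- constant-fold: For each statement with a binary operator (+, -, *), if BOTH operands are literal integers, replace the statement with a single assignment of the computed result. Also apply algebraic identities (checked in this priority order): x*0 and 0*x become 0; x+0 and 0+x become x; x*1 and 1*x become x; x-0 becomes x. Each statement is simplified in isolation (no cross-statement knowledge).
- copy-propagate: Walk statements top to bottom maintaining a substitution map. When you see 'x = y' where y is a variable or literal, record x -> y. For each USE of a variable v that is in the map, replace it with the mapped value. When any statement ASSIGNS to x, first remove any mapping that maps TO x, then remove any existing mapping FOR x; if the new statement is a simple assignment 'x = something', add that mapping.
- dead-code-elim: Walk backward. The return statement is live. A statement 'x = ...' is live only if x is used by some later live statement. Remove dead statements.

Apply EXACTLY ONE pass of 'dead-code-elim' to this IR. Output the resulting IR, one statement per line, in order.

Answer: v = 4
return v

Derivation:
Applying dead-code-elim statement-by-statement:
  [6] return v  -> KEEP (return); live=['v']
  [5] t = v  -> DEAD (t not live)
  [4] b = u  -> DEAD (b not live)
  [3] x = 4 + u  -> DEAD (x not live)
  [2] u = 5 + v  -> DEAD (u not live)
  [1] v = 4  -> KEEP; live=[]
Result (2 stmts):
  v = 4
  return v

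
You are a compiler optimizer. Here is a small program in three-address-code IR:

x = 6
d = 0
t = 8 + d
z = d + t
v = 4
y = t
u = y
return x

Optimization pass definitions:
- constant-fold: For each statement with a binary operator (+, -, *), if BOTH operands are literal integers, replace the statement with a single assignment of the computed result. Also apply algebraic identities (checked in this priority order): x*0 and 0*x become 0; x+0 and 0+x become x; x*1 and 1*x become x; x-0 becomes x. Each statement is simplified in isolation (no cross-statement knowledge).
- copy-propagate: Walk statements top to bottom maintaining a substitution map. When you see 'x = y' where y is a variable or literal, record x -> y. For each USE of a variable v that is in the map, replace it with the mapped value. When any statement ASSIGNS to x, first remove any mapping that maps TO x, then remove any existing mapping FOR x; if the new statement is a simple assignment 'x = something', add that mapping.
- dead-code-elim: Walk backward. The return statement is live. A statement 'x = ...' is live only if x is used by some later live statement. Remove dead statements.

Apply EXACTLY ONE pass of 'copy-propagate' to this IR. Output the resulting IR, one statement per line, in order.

Answer: x = 6
d = 0
t = 8 + 0
z = 0 + t
v = 4
y = t
u = t
return 6

Derivation:
Applying copy-propagate statement-by-statement:
  [1] x = 6  (unchanged)
  [2] d = 0  (unchanged)
  [3] t = 8 + d  -> t = 8 + 0
  [4] z = d + t  -> z = 0 + t
  [5] v = 4  (unchanged)
  [6] y = t  (unchanged)
  [7] u = y  -> u = t
  [8] return x  -> return 6
Result (8 stmts):
  x = 6
  d = 0
  t = 8 + 0
  z = 0 + t
  v = 4
  y = t
  u = t
  return 6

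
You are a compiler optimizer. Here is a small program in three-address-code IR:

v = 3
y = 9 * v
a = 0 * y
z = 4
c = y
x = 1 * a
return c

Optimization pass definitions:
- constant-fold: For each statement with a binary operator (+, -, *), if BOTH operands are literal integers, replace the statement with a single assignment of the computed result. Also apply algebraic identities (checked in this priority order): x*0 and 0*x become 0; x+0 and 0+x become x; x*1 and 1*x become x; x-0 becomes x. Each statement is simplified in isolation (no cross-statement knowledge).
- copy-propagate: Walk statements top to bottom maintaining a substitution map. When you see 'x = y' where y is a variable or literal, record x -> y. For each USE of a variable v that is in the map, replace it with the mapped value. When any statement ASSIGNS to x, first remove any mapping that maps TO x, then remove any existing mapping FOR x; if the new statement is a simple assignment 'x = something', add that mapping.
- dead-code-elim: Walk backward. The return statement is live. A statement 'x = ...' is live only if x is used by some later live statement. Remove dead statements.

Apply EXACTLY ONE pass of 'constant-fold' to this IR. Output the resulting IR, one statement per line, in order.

Applying constant-fold statement-by-statement:
  [1] v = 3  (unchanged)
  [2] y = 9 * v  (unchanged)
  [3] a = 0 * y  -> a = 0
  [4] z = 4  (unchanged)
  [5] c = y  (unchanged)
  [6] x = 1 * a  -> x = a
  [7] return c  (unchanged)
Result (7 stmts):
  v = 3
  y = 9 * v
  a = 0
  z = 4
  c = y
  x = a
  return c

Answer: v = 3
y = 9 * v
a = 0
z = 4
c = y
x = a
return c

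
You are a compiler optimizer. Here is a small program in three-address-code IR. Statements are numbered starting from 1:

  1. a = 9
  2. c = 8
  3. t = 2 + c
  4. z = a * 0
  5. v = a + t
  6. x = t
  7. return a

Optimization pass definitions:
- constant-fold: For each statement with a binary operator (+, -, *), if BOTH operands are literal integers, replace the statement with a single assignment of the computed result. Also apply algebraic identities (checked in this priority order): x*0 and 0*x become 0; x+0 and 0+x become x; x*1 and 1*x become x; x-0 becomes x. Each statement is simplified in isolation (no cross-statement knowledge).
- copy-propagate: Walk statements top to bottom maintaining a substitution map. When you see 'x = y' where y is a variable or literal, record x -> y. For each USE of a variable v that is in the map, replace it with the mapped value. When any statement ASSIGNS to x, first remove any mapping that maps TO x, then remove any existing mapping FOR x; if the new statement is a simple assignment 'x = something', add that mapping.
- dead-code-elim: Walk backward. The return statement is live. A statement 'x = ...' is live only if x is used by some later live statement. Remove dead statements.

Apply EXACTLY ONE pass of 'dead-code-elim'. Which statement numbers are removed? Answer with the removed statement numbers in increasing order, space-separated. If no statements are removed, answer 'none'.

Backward liveness scan:
Stmt 1 'a = 9': KEEP (a is live); live-in = []
Stmt 2 'c = 8': DEAD (c not in live set ['a'])
Stmt 3 't = 2 + c': DEAD (t not in live set ['a'])
Stmt 4 'z = a * 0': DEAD (z not in live set ['a'])
Stmt 5 'v = a + t': DEAD (v not in live set ['a'])
Stmt 6 'x = t': DEAD (x not in live set ['a'])
Stmt 7 'return a': KEEP (return); live-in = ['a']
Removed statement numbers: [2, 3, 4, 5, 6]
Surviving IR:
  a = 9
  return a

Answer: 2 3 4 5 6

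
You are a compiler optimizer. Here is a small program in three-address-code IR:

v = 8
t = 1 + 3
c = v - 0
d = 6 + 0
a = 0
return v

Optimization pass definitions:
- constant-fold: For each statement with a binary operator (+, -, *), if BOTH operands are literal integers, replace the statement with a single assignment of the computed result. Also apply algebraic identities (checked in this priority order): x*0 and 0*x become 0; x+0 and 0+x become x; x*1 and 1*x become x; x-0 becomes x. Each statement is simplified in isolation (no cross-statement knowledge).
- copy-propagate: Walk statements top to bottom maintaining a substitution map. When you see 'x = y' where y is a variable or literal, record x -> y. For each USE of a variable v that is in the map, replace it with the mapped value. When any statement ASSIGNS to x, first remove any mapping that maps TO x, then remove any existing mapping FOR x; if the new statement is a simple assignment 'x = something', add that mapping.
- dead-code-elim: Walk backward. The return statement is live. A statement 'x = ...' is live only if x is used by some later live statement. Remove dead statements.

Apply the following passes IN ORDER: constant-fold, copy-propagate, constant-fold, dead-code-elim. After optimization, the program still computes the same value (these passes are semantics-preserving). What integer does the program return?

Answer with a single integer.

Answer: 8

Derivation:
Initial IR:
  v = 8
  t = 1 + 3
  c = v - 0
  d = 6 + 0
  a = 0
  return v
After constant-fold (6 stmts):
  v = 8
  t = 4
  c = v
  d = 6
  a = 0
  return v
After copy-propagate (6 stmts):
  v = 8
  t = 4
  c = 8
  d = 6
  a = 0
  return 8
After constant-fold (6 stmts):
  v = 8
  t = 4
  c = 8
  d = 6
  a = 0
  return 8
After dead-code-elim (1 stmts):
  return 8
Evaluate:
  v = 8  =>  v = 8
  t = 1 + 3  =>  t = 4
  c = v - 0  =>  c = 8
  d = 6 + 0  =>  d = 6
  a = 0  =>  a = 0
  return v = 8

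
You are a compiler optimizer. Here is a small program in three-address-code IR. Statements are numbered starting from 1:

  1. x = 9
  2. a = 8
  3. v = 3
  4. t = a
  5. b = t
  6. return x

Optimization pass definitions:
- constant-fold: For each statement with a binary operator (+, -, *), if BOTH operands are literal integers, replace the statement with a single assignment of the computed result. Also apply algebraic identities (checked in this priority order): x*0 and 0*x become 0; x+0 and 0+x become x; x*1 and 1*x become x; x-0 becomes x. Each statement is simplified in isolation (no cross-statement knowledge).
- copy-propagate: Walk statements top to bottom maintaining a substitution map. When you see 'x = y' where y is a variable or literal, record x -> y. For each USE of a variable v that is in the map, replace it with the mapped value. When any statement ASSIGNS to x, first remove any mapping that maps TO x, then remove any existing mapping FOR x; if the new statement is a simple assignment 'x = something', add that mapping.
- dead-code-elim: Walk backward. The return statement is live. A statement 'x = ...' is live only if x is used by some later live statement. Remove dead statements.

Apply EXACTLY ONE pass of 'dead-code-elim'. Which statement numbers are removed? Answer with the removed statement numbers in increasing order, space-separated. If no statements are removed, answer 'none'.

Answer: 2 3 4 5

Derivation:
Backward liveness scan:
Stmt 1 'x = 9': KEEP (x is live); live-in = []
Stmt 2 'a = 8': DEAD (a not in live set ['x'])
Stmt 3 'v = 3': DEAD (v not in live set ['x'])
Stmt 4 't = a': DEAD (t not in live set ['x'])
Stmt 5 'b = t': DEAD (b not in live set ['x'])
Stmt 6 'return x': KEEP (return); live-in = ['x']
Removed statement numbers: [2, 3, 4, 5]
Surviving IR:
  x = 9
  return x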